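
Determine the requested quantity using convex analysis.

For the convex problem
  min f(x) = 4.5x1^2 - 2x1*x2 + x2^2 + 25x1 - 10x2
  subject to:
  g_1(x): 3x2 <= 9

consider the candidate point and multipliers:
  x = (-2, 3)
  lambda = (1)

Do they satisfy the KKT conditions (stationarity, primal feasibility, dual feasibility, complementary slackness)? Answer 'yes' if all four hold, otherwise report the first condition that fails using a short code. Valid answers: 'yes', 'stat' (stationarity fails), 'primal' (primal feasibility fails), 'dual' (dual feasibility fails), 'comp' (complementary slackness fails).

Gradient of f: grad f(x) = Q x + c = (1, 0)
Constraint values g_i(x) = a_i^T x - b_i:
  g_1((-2, 3)) = 0
Stationarity residual: grad f(x) + sum_i lambda_i a_i = (1, 3)
  -> stationarity FAILS
Primal feasibility (all g_i <= 0): OK
Dual feasibility (all lambda_i >= 0): OK
Complementary slackness (lambda_i * g_i(x) = 0 for all i): OK

Verdict: the first failing condition is stationarity -> stat.

stat


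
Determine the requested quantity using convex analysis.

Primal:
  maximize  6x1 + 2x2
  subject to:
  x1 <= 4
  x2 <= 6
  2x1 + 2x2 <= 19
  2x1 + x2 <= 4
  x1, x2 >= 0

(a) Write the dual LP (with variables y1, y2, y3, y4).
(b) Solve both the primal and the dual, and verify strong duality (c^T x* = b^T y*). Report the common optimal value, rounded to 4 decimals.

The standard primal-dual pair for 'max c^T x s.t. A x <= b, x >= 0' is:
  Dual:  min b^T y  s.t.  A^T y >= c,  y >= 0.

So the dual LP is:
  minimize  4y1 + 6y2 + 19y3 + 4y4
  subject to:
    y1 + 2y3 + 2y4 >= 6
    y2 + 2y3 + y4 >= 2
    y1, y2, y3, y4 >= 0

Solving the primal: x* = (2, 0).
  primal value c^T x* = 12.
Solving the dual: y* = (0, 0, 0, 3).
  dual value b^T y* = 12.
Strong duality: c^T x* = b^T y*. Confirmed.

12


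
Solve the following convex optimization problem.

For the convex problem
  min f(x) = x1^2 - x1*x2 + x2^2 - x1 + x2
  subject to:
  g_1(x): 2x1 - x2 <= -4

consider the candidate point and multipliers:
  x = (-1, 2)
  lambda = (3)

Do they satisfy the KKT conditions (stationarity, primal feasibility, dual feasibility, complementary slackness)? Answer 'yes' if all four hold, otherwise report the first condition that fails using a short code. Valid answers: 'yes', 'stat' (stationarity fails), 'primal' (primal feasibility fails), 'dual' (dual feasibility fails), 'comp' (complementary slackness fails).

Gradient of f: grad f(x) = Q x + c = (-5, 6)
Constraint values g_i(x) = a_i^T x - b_i:
  g_1((-1, 2)) = 0
Stationarity residual: grad f(x) + sum_i lambda_i a_i = (1, 3)
  -> stationarity FAILS
Primal feasibility (all g_i <= 0): OK
Dual feasibility (all lambda_i >= 0): OK
Complementary slackness (lambda_i * g_i(x) = 0 for all i): OK

Verdict: the first failing condition is stationarity -> stat.

stat


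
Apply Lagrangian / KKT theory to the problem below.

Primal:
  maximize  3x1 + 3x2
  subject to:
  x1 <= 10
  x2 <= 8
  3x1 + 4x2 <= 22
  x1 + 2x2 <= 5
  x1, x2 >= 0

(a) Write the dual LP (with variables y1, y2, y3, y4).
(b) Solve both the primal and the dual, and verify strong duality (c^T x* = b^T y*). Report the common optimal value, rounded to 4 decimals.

The standard primal-dual pair for 'max c^T x s.t. A x <= b, x >= 0' is:
  Dual:  min b^T y  s.t.  A^T y >= c,  y >= 0.

So the dual LP is:
  minimize  10y1 + 8y2 + 22y3 + 5y4
  subject to:
    y1 + 3y3 + y4 >= 3
    y2 + 4y3 + 2y4 >= 3
    y1, y2, y3, y4 >= 0

Solving the primal: x* = (5, 0).
  primal value c^T x* = 15.
Solving the dual: y* = (0, 0, 0, 3).
  dual value b^T y* = 15.
Strong duality: c^T x* = b^T y*. Confirmed.

15


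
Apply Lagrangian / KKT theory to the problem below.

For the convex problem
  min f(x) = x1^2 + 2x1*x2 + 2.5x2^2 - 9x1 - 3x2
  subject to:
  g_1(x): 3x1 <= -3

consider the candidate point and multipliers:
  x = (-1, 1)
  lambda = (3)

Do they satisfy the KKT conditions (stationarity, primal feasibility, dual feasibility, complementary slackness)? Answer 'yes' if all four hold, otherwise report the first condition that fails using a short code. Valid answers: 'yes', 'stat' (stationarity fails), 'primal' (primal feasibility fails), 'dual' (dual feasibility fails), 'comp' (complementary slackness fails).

Gradient of f: grad f(x) = Q x + c = (-9, 0)
Constraint values g_i(x) = a_i^T x - b_i:
  g_1((-1, 1)) = 0
Stationarity residual: grad f(x) + sum_i lambda_i a_i = (0, 0)
  -> stationarity OK
Primal feasibility (all g_i <= 0): OK
Dual feasibility (all lambda_i >= 0): OK
Complementary slackness (lambda_i * g_i(x) = 0 for all i): OK

Verdict: yes, KKT holds.

yes


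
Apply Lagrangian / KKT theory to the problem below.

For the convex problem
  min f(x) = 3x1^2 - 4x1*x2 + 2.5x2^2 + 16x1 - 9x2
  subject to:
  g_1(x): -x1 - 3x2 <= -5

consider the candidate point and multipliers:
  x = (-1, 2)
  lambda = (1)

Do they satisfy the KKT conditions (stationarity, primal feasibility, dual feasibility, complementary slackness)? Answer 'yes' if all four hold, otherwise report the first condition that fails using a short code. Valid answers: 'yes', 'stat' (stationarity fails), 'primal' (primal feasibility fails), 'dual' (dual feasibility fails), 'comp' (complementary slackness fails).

Gradient of f: grad f(x) = Q x + c = (2, 5)
Constraint values g_i(x) = a_i^T x - b_i:
  g_1((-1, 2)) = 0
Stationarity residual: grad f(x) + sum_i lambda_i a_i = (1, 2)
  -> stationarity FAILS
Primal feasibility (all g_i <= 0): OK
Dual feasibility (all lambda_i >= 0): OK
Complementary slackness (lambda_i * g_i(x) = 0 for all i): OK

Verdict: the first failing condition is stationarity -> stat.

stat


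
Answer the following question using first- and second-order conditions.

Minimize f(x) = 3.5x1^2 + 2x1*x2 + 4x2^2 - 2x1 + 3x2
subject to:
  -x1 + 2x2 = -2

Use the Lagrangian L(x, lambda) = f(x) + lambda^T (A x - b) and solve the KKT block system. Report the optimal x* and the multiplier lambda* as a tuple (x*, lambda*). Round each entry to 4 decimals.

Form the Lagrangian:
  L(x, lambda) = (1/2) x^T Q x + c^T x + lambda^T (A x - b)
Stationarity (grad_x L = 0): Q x + c + A^T lambda = 0.
Primal feasibility: A x = b.

This gives the KKT block system:
  [ Q   A^T ] [ x     ]   [-c ]
  [ A    0  ] [ lambda ] = [ b ]

Solving the linear system:
  x*      = (0.5909, -0.7045)
  lambda* = (0.7273)
  f(x*)   = -0.9205

x* = (0.5909, -0.7045), lambda* = (0.7273)


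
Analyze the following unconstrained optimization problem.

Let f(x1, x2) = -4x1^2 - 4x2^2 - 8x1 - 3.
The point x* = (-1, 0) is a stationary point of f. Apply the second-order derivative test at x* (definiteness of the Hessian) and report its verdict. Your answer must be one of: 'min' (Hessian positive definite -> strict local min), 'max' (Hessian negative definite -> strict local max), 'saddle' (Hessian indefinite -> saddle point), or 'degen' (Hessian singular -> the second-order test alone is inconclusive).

Compute the Hessian H = grad^2 f:
  H = [[-8, 0], [0, -8]]
Verify stationarity: grad f(x*) = H x* + g = (0, 0).
Eigenvalues of H: -8, -8.
Both eigenvalues < 0, so H is negative definite -> x* is a strict local max.

max


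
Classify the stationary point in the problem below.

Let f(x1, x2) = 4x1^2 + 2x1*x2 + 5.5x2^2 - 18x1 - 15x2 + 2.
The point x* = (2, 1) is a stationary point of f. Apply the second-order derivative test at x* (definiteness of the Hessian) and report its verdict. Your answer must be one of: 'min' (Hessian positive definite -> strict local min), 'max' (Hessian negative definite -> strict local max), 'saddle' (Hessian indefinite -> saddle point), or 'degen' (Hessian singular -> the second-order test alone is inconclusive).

Compute the Hessian H = grad^2 f:
  H = [[8, 2], [2, 11]]
Verify stationarity: grad f(x*) = H x* + g = (0, 0).
Eigenvalues of H: 7, 12.
Both eigenvalues > 0, so H is positive definite -> x* is a strict local min.

min


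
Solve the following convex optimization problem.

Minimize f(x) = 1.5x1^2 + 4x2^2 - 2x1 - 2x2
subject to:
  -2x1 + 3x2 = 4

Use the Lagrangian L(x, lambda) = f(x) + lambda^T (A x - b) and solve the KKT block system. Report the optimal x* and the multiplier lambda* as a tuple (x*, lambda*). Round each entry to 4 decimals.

Form the Lagrangian:
  L(x, lambda) = (1/2) x^T Q x + c^T x + lambda^T (A x - b)
Stationarity (grad_x L = 0): Q x + c + A^T lambda = 0.
Primal feasibility: A x = b.

This gives the KKT block system:
  [ Q   A^T ] [ x     ]   [-c ]
  [ A    0  ] [ lambda ] = [ b ]

Solving the linear system:
  x*      = (-0.5763, 0.9492)
  lambda* = (-1.8644)
  f(x*)   = 3.3559

x* = (-0.5763, 0.9492), lambda* = (-1.8644)


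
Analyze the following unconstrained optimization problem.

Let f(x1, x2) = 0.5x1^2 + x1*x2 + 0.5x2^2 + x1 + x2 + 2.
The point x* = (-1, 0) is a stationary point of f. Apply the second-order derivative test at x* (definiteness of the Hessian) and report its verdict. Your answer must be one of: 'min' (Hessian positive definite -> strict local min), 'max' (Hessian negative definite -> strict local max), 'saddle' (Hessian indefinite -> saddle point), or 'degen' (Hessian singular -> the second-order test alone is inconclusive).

Compute the Hessian H = grad^2 f:
  H = [[1, 1], [1, 1]]
Verify stationarity: grad f(x*) = H x* + g = (0, 0).
Eigenvalues of H: 0, 2.
H has a zero eigenvalue (singular; positive semidefinite but not definite), so H is neither positive definite, negative definite, nor indefinite. The second-order test alone is inconclusive -> degen.
(Indeed, f is constant along the null direction of H through x*, so x* is not a strict local extremum.)

degen


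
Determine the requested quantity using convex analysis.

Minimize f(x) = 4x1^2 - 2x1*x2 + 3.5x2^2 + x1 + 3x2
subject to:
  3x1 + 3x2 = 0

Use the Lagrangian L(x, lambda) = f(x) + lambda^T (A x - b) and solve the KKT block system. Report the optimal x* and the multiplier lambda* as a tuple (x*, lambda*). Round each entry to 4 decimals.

Form the Lagrangian:
  L(x, lambda) = (1/2) x^T Q x + c^T x + lambda^T (A x - b)
Stationarity (grad_x L = 0): Q x + c + A^T lambda = 0.
Primal feasibility: A x = b.

This gives the KKT block system:
  [ Q   A^T ] [ x     ]   [-c ]
  [ A    0  ] [ lambda ] = [ b ]

Solving the linear system:
  x*      = (0.1053, -0.1053)
  lambda* = (-0.6842)
  f(x*)   = -0.1053

x* = (0.1053, -0.1053), lambda* = (-0.6842)


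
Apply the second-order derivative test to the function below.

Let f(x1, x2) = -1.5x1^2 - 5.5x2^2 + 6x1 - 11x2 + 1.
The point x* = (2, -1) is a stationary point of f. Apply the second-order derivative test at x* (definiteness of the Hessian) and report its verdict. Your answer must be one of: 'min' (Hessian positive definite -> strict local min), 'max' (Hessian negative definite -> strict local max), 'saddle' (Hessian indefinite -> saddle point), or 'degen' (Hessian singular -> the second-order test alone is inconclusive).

Compute the Hessian H = grad^2 f:
  H = [[-3, 0], [0, -11]]
Verify stationarity: grad f(x*) = H x* + g = (0, 0).
Eigenvalues of H: -11, -3.
Both eigenvalues < 0, so H is negative definite -> x* is a strict local max.

max


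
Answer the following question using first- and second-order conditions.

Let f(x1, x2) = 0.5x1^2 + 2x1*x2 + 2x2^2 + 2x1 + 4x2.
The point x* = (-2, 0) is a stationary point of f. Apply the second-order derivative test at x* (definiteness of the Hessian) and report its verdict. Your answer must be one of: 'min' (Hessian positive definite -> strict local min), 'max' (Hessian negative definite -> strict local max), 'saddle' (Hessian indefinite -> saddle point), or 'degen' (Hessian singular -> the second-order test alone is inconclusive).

Compute the Hessian H = grad^2 f:
  H = [[1, 2], [2, 4]]
Verify stationarity: grad f(x*) = H x* + g = (0, 0).
Eigenvalues of H: 0, 5.
H has a zero eigenvalue (singular; positive semidefinite but not definite), so H is neither positive definite, negative definite, nor indefinite. The second-order test alone is inconclusive -> degen.
(Indeed, f is constant along the null direction of H through x*, so x* is not a strict local extremum.)

degen


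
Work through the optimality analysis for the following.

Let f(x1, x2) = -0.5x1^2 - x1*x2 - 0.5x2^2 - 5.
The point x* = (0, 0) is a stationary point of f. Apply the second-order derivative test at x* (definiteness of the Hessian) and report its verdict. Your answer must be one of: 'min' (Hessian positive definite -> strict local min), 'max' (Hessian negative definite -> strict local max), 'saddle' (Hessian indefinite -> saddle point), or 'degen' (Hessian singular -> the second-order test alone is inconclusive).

Compute the Hessian H = grad^2 f:
  H = [[-1, -1], [-1, -1]]
Verify stationarity: grad f(x*) = H x* + g = (0, 0).
Eigenvalues of H: -2, 0.
H has a zero eigenvalue (singular; negative semidefinite but not definite), so H is neither positive definite, negative definite, nor indefinite. The second-order test alone is inconclusive -> degen.
(Indeed, f is constant along the null direction of H through x*, so x* is not a strict local extremum.)

degen


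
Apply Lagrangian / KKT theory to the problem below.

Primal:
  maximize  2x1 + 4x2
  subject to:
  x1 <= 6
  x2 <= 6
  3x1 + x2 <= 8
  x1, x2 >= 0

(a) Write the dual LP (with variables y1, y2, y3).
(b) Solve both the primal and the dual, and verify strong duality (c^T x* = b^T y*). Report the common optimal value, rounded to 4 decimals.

The standard primal-dual pair for 'max c^T x s.t. A x <= b, x >= 0' is:
  Dual:  min b^T y  s.t.  A^T y >= c,  y >= 0.

So the dual LP is:
  minimize  6y1 + 6y2 + 8y3
  subject to:
    y1 + 3y3 >= 2
    y2 + y3 >= 4
    y1, y2, y3 >= 0

Solving the primal: x* = (0.6667, 6).
  primal value c^T x* = 25.3333.
Solving the dual: y* = (0, 3.3333, 0.6667).
  dual value b^T y* = 25.3333.
Strong duality: c^T x* = b^T y*. Confirmed.

25.3333


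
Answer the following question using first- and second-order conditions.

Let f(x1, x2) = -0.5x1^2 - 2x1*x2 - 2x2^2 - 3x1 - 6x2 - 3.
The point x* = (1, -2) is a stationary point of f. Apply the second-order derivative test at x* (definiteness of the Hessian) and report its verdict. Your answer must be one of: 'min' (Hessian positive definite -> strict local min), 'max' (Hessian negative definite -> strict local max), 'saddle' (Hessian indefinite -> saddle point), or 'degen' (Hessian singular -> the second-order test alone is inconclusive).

Compute the Hessian H = grad^2 f:
  H = [[-1, -2], [-2, -4]]
Verify stationarity: grad f(x*) = H x* + g = (0, 0).
Eigenvalues of H: -5, 0.
H has a zero eigenvalue (singular; negative semidefinite but not definite), so H is neither positive definite, negative definite, nor indefinite. The second-order test alone is inconclusive -> degen.
(Indeed, f is constant along the null direction of H through x*, so x* is not a strict local extremum.)

degen


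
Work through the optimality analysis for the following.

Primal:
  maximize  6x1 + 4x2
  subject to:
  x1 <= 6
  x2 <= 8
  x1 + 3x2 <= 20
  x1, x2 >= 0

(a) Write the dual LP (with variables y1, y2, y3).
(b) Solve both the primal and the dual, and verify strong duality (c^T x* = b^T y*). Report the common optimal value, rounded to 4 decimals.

The standard primal-dual pair for 'max c^T x s.t. A x <= b, x >= 0' is:
  Dual:  min b^T y  s.t.  A^T y >= c,  y >= 0.

So the dual LP is:
  minimize  6y1 + 8y2 + 20y3
  subject to:
    y1 + y3 >= 6
    y2 + 3y3 >= 4
    y1, y2, y3 >= 0

Solving the primal: x* = (6, 4.6667).
  primal value c^T x* = 54.6667.
Solving the dual: y* = (4.6667, 0, 1.3333).
  dual value b^T y* = 54.6667.
Strong duality: c^T x* = b^T y*. Confirmed.

54.6667


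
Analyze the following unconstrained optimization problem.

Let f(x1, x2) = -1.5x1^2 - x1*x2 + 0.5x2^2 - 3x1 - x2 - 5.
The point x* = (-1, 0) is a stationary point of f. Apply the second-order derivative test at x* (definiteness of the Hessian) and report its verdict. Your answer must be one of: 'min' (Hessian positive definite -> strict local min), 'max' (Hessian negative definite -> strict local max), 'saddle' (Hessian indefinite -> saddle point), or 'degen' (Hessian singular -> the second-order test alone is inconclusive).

Compute the Hessian H = grad^2 f:
  H = [[-3, -1], [-1, 1]]
Verify stationarity: grad f(x*) = H x* + g = (0, 0).
Eigenvalues of H: -3.2361, 1.2361.
Eigenvalues have mixed signs, so H is indefinite -> x* is a saddle point.

saddle


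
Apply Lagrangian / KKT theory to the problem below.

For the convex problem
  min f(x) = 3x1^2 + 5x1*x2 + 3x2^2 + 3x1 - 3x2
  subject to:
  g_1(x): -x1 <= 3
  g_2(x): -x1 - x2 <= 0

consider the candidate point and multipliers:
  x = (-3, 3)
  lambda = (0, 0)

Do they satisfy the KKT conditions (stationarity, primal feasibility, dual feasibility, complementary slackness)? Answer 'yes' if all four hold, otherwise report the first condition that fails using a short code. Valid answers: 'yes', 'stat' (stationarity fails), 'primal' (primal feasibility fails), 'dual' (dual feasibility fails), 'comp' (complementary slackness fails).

Gradient of f: grad f(x) = Q x + c = (0, 0)
Constraint values g_i(x) = a_i^T x - b_i:
  g_1((-3, 3)) = 0
  g_2((-3, 3)) = 0
Stationarity residual: grad f(x) + sum_i lambda_i a_i = (0, 0)
  -> stationarity OK
Primal feasibility (all g_i <= 0): OK
Dual feasibility (all lambda_i >= 0): OK
Complementary slackness (lambda_i * g_i(x) = 0 for all i): OK

Verdict: yes, KKT holds.

yes


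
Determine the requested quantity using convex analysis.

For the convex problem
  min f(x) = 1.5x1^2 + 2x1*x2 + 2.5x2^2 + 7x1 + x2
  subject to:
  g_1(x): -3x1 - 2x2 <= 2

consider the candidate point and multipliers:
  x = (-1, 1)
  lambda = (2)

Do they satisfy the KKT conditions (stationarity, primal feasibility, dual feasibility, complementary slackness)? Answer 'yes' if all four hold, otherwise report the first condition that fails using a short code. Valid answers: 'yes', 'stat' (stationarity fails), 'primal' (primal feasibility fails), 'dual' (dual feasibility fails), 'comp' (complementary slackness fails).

Gradient of f: grad f(x) = Q x + c = (6, 4)
Constraint values g_i(x) = a_i^T x - b_i:
  g_1((-1, 1)) = -1
Stationarity residual: grad f(x) + sum_i lambda_i a_i = (0, 0)
  -> stationarity OK
Primal feasibility (all g_i <= 0): OK
Dual feasibility (all lambda_i >= 0): OK
Complementary slackness (lambda_i * g_i(x) = 0 for all i): FAILS

Verdict: the first failing condition is complementary_slackness -> comp.

comp


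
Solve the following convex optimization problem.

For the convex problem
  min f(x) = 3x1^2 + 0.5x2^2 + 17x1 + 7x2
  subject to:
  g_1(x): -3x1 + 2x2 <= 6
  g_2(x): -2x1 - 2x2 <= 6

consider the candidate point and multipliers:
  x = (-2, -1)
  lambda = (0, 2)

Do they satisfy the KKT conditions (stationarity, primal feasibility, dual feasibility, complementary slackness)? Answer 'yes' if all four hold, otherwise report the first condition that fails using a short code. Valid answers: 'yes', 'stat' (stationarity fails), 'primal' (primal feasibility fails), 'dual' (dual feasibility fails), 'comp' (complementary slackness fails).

Gradient of f: grad f(x) = Q x + c = (5, 6)
Constraint values g_i(x) = a_i^T x - b_i:
  g_1((-2, -1)) = -2
  g_2((-2, -1)) = 0
Stationarity residual: grad f(x) + sum_i lambda_i a_i = (1, 2)
  -> stationarity FAILS
Primal feasibility (all g_i <= 0): OK
Dual feasibility (all lambda_i >= 0): OK
Complementary slackness (lambda_i * g_i(x) = 0 for all i): OK

Verdict: the first failing condition is stationarity -> stat.

stat


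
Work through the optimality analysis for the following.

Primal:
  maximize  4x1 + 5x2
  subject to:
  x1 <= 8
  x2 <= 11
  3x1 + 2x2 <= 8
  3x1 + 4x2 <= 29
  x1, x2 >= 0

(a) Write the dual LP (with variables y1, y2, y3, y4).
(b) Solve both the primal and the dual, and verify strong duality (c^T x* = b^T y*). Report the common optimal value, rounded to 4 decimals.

The standard primal-dual pair for 'max c^T x s.t. A x <= b, x >= 0' is:
  Dual:  min b^T y  s.t.  A^T y >= c,  y >= 0.

So the dual LP is:
  minimize  8y1 + 11y2 + 8y3 + 29y4
  subject to:
    y1 + 3y3 + 3y4 >= 4
    y2 + 2y3 + 4y4 >= 5
    y1, y2, y3, y4 >= 0

Solving the primal: x* = (0, 4).
  primal value c^T x* = 20.
Solving the dual: y* = (0, 0, 2.5, 0).
  dual value b^T y* = 20.
Strong duality: c^T x* = b^T y*. Confirmed.

20


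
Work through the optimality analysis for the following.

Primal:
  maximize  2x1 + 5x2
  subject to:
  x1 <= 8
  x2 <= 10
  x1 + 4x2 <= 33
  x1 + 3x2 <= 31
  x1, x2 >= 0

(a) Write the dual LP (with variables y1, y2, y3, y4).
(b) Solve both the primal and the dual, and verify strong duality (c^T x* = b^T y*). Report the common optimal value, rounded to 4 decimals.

The standard primal-dual pair for 'max c^T x s.t. A x <= b, x >= 0' is:
  Dual:  min b^T y  s.t.  A^T y >= c,  y >= 0.

So the dual LP is:
  minimize  8y1 + 10y2 + 33y3 + 31y4
  subject to:
    y1 + y3 + y4 >= 2
    y2 + 4y3 + 3y4 >= 5
    y1, y2, y3, y4 >= 0

Solving the primal: x* = (8, 6.25).
  primal value c^T x* = 47.25.
Solving the dual: y* = (0.75, 0, 1.25, 0).
  dual value b^T y* = 47.25.
Strong duality: c^T x* = b^T y*. Confirmed.

47.25


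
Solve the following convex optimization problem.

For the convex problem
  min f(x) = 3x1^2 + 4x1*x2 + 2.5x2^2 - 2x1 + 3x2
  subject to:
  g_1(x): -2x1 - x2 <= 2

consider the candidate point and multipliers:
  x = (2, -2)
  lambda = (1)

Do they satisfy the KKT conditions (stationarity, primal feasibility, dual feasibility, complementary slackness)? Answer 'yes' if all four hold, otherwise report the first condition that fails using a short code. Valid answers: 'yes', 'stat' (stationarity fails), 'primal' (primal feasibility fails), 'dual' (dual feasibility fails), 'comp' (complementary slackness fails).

Gradient of f: grad f(x) = Q x + c = (2, 1)
Constraint values g_i(x) = a_i^T x - b_i:
  g_1((2, -2)) = -4
Stationarity residual: grad f(x) + sum_i lambda_i a_i = (0, 0)
  -> stationarity OK
Primal feasibility (all g_i <= 0): OK
Dual feasibility (all lambda_i >= 0): OK
Complementary slackness (lambda_i * g_i(x) = 0 for all i): FAILS

Verdict: the first failing condition is complementary_slackness -> comp.

comp


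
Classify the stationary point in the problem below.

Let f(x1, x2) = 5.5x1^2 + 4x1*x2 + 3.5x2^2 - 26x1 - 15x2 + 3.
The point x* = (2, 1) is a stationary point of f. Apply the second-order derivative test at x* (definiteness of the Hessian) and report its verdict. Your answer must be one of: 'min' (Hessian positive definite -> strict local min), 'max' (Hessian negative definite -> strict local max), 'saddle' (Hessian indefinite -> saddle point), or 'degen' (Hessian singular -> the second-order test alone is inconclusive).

Compute the Hessian H = grad^2 f:
  H = [[11, 4], [4, 7]]
Verify stationarity: grad f(x*) = H x* + g = (0, 0).
Eigenvalues of H: 4.5279, 13.4721.
Both eigenvalues > 0, so H is positive definite -> x* is a strict local min.

min


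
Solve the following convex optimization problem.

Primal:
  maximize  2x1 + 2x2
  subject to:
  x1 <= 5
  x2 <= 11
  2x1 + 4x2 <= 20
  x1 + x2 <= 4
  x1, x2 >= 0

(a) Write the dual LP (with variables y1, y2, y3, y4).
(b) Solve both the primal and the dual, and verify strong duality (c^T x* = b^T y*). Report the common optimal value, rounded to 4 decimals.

The standard primal-dual pair for 'max c^T x s.t. A x <= b, x >= 0' is:
  Dual:  min b^T y  s.t.  A^T y >= c,  y >= 0.

So the dual LP is:
  minimize  5y1 + 11y2 + 20y3 + 4y4
  subject to:
    y1 + 2y3 + y4 >= 2
    y2 + 4y3 + y4 >= 2
    y1, y2, y3, y4 >= 0

Solving the primal: x* = (4, 0).
  primal value c^T x* = 8.
Solving the dual: y* = (0, 0, 0, 2).
  dual value b^T y* = 8.
Strong duality: c^T x* = b^T y*. Confirmed.

8


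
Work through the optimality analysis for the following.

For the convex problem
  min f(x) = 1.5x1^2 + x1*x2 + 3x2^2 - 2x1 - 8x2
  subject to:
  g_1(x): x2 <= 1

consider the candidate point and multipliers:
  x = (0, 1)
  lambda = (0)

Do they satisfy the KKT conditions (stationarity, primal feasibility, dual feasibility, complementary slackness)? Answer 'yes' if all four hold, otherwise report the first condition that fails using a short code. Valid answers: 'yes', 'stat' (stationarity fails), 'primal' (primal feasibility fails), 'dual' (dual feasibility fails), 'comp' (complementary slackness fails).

Gradient of f: grad f(x) = Q x + c = (-1, -2)
Constraint values g_i(x) = a_i^T x - b_i:
  g_1((0, 1)) = 0
Stationarity residual: grad f(x) + sum_i lambda_i a_i = (-1, -2)
  -> stationarity FAILS
Primal feasibility (all g_i <= 0): OK
Dual feasibility (all lambda_i >= 0): OK
Complementary slackness (lambda_i * g_i(x) = 0 for all i): OK

Verdict: the first failing condition is stationarity -> stat.

stat


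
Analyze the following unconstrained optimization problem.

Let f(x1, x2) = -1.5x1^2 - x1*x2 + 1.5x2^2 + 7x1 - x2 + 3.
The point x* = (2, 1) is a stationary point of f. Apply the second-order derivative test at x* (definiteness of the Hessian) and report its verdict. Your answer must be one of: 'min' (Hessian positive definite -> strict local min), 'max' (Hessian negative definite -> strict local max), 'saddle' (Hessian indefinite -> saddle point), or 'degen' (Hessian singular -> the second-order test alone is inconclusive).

Compute the Hessian H = grad^2 f:
  H = [[-3, -1], [-1, 3]]
Verify stationarity: grad f(x*) = H x* + g = (0, 0).
Eigenvalues of H: -3.1623, 3.1623.
Eigenvalues have mixed signs, so H is indefinite -> x* is a saddle point.

saddle


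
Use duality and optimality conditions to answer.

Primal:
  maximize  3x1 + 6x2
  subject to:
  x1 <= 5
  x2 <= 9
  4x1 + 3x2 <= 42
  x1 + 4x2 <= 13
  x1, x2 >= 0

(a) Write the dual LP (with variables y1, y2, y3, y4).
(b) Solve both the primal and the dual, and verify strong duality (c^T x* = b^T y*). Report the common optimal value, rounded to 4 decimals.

The standard primal-dual pair for 'max c^T x s.t. A x <= b, x >= 0' is:
  Dual:  min b^T y  s.t.  A^T y >= c,  y >= 0.

So the dual LP is:
  minimize  5y1 + 9y2 + 42y3 + 13y4
  subject to:
    y1 + 4y3 + y4 >= 3
    y2 + 3y3 + 4y4 >= 6
    y1, y2, y3, y4 >= 0

Solving the primal: x* = (5, 2).
  primal value c^T x* = 27.
Solving the dual: y* = (1.5, 0, 0, 1.5).
  dual value b^T y* = 27.
Strong duality: c^T x* = b^T y*. Confirmed.

27


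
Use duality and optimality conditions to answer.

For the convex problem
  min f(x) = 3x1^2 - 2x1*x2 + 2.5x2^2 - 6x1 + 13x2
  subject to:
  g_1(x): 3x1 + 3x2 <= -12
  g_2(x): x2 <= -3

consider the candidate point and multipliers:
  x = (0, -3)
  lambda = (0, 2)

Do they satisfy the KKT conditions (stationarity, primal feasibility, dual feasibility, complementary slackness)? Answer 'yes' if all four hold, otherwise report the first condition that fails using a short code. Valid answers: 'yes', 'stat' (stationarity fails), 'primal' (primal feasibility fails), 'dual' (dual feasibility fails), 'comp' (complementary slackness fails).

Gradient of f: grad f(x) = Q x + c = (0, -2)
Constraint values g_i(x) = a_i^T x - b_i:
  g_1((0, -3)) = 3
  g_2((0, -3)) = 0
Stationarity residual: grad f(x) + sum_i lambda_i a_i = (0, 0)
  -> stationarity OK
Primal feasibility (all g_i <= 0): FAILS
Dual feasibility (all lambda_i >= 0): OK
Complementary slackness (lambda_i * g_i(x) = 0 for all i): OK

Verdict: the first failing condition is primal_feasibility -> primal.

primal


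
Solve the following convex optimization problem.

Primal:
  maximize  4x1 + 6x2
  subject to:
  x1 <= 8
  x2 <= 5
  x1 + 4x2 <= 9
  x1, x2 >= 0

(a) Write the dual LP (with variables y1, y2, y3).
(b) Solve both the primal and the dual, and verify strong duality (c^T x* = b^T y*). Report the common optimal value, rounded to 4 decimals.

The standard primal-dual pair for 'max c^T x s.t. A x <= b, x >= 0' is:
  Dual:  min b^T y  s.t.  A^T y >= c,  y >= 0.

So the dual LP is:
  minimize  8y1 + 5y2 + 9y3
  subject to:
    y1 + y3 >= 4
    y2 + 4y3 >= 6
    y1, y2, y3 >= 0

Solving the primal: x* = (8, 0.25).
  primal value c^T x* = 33.5.
Solving the dual: y* = (2.5, 0, 1.5).
  dual value b^T y* = 33.5.
Strong duality: c^T x* = b^T y*. Confirmed.

33.5


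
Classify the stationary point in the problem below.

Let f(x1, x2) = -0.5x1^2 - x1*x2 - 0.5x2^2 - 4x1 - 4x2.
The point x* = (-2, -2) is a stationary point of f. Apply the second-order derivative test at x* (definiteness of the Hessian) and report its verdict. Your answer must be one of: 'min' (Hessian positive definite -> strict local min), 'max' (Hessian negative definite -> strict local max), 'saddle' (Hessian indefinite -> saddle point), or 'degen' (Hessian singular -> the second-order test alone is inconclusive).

Compute the Hessian H = grad^2 f:
  H = [[-1, -1], [-1, -1]]
Verify stationarity: grad f(x*) = H x* + g = (0, 0).
Eigenvalues of H: -2, 0.
H has a zero eigenvalue (singular; negative semidefinite but not definite), so H is neither positive definite, negative definite, nor indefinite. The second-order test alone is inconclusive -> degen.
(Indeed, f is constant along the null direction of H through x*, so x* is not a strict local extremum.)

degen


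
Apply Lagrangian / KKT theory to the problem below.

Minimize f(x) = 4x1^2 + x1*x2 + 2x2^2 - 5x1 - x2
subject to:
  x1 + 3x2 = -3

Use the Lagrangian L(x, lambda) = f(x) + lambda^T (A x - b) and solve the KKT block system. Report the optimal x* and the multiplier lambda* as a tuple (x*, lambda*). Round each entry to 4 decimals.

Form the Lagrangian:
  L(x, lambda) = (1/2) x^T Q x + c^T x + lambda^T (A x - b)
Stationarity (grad_x L = 0): Q x + c + A^T lambda = 0.
Primal feasibility: A x = b.

This gives the KKT block system:
  [ Q   A^T ] [ x     ]   [-c ]
  [ A    0  ] [ lambda ] = [ b ]

Solving the linear system:
  x*      = (0.5571, -1.1857)
  lambda* = (1.7286)
  f(x*)   = 1.7929

x* = (0.5571, -1.1857), lambda* = (1.7286)


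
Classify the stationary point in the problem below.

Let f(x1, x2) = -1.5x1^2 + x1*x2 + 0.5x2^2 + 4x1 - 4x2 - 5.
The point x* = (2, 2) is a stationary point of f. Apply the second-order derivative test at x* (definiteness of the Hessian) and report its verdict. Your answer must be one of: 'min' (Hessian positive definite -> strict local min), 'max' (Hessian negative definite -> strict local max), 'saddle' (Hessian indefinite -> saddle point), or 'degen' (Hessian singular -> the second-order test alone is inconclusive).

Compute the Hessian H = grad^2 f:
  H = [[-3, 1], [1, 1]]
Verify stationarity: grad f(x*) = H x* + g = (0, 0).
Eigenvalues of H: -3.2361, 1.2361.
Eigenvalues have mixed signs, so H is indefinite -> x* is a saddle point.

saddle


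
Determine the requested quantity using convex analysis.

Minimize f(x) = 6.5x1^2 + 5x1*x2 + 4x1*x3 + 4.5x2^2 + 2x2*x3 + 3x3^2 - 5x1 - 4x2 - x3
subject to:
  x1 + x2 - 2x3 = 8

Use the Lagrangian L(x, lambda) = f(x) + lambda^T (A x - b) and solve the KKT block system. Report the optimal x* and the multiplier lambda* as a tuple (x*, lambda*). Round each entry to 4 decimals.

Form the Lagrangian:
  L(x, lambda) = (1/2) x^T Q x + c^T x + lambda^T (A x - b)
Stationarity (grad_x L = 0): Q x + c + A^T lambda = 0.
Primal feasibility: A x = b.

This gives the KKT block system:
  [ Q   A^T ] [ x     ]   [-c ]
  [ A    0  ] [ lambda ] = [ b ]

Solving the linear system:
  x*      = (1.3191, 0.9574, -2.8617)
  lambda* = (-5.4894)
  f(x*)   = 18.1755

x* = (1.3191, 0.9574, -2.8617), lambda* = (-5.4894)


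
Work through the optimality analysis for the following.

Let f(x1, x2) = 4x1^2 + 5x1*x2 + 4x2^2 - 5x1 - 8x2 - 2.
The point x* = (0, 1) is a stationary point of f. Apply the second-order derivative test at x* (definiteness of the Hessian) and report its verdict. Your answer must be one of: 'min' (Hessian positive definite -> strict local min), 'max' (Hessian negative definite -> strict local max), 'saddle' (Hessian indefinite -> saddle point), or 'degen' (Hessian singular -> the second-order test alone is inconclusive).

Compute the Hessian H = grad^2 f:
  H = [[8, 5], [5, 8]]
Verify stationarity: grad f(x*) = H x* + g = (0, 0).
Eigenvalues of H: 3, 13.
Both eigenvalues > 0, so H is positive definite -> x* is a strict local min.

min


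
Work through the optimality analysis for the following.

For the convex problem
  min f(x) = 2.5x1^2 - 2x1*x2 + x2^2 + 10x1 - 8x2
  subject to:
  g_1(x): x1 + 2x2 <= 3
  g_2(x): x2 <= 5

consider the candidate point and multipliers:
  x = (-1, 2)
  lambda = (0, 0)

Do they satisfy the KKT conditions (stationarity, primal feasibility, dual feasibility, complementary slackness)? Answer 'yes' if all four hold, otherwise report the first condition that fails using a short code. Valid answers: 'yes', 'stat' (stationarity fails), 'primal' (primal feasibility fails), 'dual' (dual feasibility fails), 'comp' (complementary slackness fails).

Gradient of f: grad f(x) = Q x + c = (1, -2)
Constraint values g_i(x) = a_i^T x - b_i:
  g_1((-1, 2)) = 0
  g_2((-1, 2)) = -3
Stationarity residual: grad f(x) + sum_i lambda_i a_i = (1, -2)
  -> stationarity FAILS
Primal feasibility (all g_i <= 0): OK
Dual feasibility (all lambda_i >= 0): OK
Complementary slackness (lambda_i * g_i(x) = 0 for all i): OK

Verdict: the first failing condition is stationarity -> stat.

stat


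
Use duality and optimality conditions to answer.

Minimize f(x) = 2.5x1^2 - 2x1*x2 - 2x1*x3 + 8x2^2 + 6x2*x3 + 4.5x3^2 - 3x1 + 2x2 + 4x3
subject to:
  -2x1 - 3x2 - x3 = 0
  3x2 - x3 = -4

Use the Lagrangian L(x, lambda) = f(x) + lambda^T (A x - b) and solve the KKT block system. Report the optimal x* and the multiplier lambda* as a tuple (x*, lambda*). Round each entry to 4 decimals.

Form the Lagrangian:
  L(x, lambda) = (1/2) x^T Q x + c^T x + lambda^T (A x - b)
Stationarity (grad_x L = 0): Q x + c + A^T lambda = 0.
Primal feasibility: A x = b.

This gives the KKT block system:
  [ Q   A^T ] [ x     ]   [-c ]
  [ A    0  ] [ lambda ] = [ b ]

Solving the linear system:
  x*      = (0.9867, -0.9956, 1.0133)
  lambda* = (0.9491, 4.2235)
  f(x*)   = 7.9978

x* = (0.9867, -0.9956, 1.0133), lambda* = (0.9491, 4.2235)


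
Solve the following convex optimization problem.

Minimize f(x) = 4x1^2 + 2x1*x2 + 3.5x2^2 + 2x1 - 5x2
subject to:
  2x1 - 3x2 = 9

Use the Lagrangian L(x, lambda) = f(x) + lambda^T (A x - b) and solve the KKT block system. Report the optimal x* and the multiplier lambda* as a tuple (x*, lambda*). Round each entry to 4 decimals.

Form the Lagrangian:
  L(x, lambda) = (1/2) x^T Q x + c^T x + lambda^T (A x - b)
Stationarity (grad_x L = 0): Q x + c + A^T lambda = 0.
Primal feasibility: A x = b.

This gives the KKT block system:
  [ Q   A^T ] [ x     ]   [-c ]
  [ A    0  ] [ lambda ] = [ b ]

Solving the linear system:
  x*      = (1.5484, -1.9677)
  lambda* = (-5.2258)
  f(x*)   = 29.9839

x* = (1.5484, -1.9677), lambda* = (-5.2258)


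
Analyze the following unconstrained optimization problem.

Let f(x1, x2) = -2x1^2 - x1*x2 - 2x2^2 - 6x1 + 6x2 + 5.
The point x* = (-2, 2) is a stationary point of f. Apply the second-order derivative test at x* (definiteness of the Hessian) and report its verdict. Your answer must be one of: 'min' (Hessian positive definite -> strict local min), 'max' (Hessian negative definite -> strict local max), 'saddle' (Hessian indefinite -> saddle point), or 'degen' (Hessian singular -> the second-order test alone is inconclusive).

Compute the Hessian H = grad^2 f:
  H = [[-4, -1], [-1, -4]]
Verify stationarity: grad f(x*) = H x* + g = (0, 0).
Eigenvalues of H: -5, -3.
Both eigenvalues < 0, so H is negative definite -> x* is a strict local max.

max


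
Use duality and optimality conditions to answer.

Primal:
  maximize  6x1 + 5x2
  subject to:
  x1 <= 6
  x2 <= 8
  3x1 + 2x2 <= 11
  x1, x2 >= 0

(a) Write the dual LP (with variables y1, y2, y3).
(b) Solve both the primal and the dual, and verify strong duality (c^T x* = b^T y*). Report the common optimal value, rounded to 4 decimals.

The standard primal-dual pair for 'max c^T x s.t. A x <= b, x >= 0' is:
  Dual:  min b^T y  s.t.  A^T y >= c,  y >= 0.

So the dual LP is:
  minimize  6y1 + 8y2 + 11y3
  subject to:
    y1 + 3y3 >= 6
    y2 + 2y3 >= 5
    y1, y2, y3 >= 0

Solving the primal: x* = (0, 5.5).
  primal value c^T x* = 27.5.
Solving the dual: y* = (0, 0, 2.5).
  dual value b^T y* = 27.5.
Strong duality: c^T x* = b^T y*. Confirmed.

27.5


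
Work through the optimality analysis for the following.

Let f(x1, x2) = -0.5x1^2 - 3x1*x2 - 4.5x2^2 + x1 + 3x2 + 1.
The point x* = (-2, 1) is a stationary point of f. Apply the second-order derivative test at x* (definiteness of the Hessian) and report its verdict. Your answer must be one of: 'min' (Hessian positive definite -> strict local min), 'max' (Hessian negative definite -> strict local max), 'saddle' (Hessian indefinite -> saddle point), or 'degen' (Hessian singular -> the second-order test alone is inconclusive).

Compute the Hessian H = grad^2 f:
  H = [[-1, -3], [-3, -9]]
Verify stationarity: grad f(x*) = H x* + g = (0, 0).
Eigenvalues of H: -10, 0.
H has a zero eigenvalue (singular; negative semidefinite but not definite), so H is neither positive definite, negative definite, nor indefinite. The second-order test alone is inconclusive -> degen.
(Indeed, f is constant along the null direction of H through x*, so x* is not a strict local extremum.)

degen


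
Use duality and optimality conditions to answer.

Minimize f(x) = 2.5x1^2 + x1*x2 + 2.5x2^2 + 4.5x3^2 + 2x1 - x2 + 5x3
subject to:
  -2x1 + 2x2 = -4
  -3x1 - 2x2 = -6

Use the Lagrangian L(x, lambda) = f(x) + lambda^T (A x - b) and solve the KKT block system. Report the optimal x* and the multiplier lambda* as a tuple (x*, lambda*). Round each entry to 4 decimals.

Form the Lagrangian:
  L(x, lambda) = (1/2) x^T Q x + c^T x + lambda^T (A x - b)
Stationarity (grad_x L = 0): Q x + c + A^T lambda = 0.
Primal feasibility: A x = b.

This gives the KKT block system:
  [ Q   A^T ] [ x     ]   [-c ]
  [ A    0  ] [ lambda ] = [ b ]

Solving the linear system:
  x*      = (2, 0, -0.5556)
  lambda* = (2.1, 2.6)
  f(x*)   = 12.6111

x* = (2, 0, -0.5556), lambda* = (2.1, 2.6)


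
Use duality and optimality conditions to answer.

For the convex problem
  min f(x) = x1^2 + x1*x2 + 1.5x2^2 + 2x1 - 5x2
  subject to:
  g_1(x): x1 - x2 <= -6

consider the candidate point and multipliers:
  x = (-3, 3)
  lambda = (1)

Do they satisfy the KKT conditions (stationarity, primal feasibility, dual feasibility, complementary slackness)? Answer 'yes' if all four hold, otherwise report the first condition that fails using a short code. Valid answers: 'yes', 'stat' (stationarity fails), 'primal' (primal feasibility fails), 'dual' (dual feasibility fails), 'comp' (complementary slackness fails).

Gradient of f: grad f(x) = Q x + c = (-1, 1)
Constraint values g_i(x) = a_i^T x - b_i:
  g_1((-3, 3)) = 0
Stationarity residual: grad f(x) + sum_i lambda_i a_i = (0, 0)
  -> stationarity OK
Primal feasibility (all g_i <= 0): OK
Dual feasibility (all lambda_i >= 0): OK
Complementary slackness (lambda_i * g_i(x) = 0 for all i): OK

Verdict: yes, KKT holds.

yes


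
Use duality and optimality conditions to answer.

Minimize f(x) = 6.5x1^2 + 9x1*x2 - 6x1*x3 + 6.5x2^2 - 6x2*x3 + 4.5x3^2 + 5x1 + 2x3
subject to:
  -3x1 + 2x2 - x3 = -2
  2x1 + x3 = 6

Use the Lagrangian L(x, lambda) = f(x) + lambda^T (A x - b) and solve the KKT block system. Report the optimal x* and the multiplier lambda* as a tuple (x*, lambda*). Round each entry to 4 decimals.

Form the Lagrangian:
  L(x, lambda) = (1/2) x^T Q x + c^T x + lambda^T (A x - b)
Stationarity (grad_x L = 0): Q x + c + A^T lambda = 0.
Primal feasibility: A x = b.

This gives the KKT block system:
  [ Q   A^T ] [ x     ]   [-c ]
  [ A    0  ] [ lambda ] = [ b ]

Solving the linear system:
  x*      = (1.09, 2.545, 3.8201)
  lambda* = (-9.9871, -24.5578)
  f(x*)   = 70.2314

x* = (1.09, 2.545, 3.8201), lambda* = (-9.9871, -24.5578)


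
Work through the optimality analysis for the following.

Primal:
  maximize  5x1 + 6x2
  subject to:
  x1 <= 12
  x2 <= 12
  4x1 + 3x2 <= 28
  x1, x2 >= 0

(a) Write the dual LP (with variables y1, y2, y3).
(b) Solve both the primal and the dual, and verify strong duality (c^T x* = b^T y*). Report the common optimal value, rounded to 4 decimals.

The standard primal-dual pair for 'max c^T x s.t. A x <= b, x >= 0' is:
  Dual:  min b^T y  s.t.  A^T y >= c,  y >= 0.

So the dual LP is:
  minimize  12y1 + 12y2 + 28y3
  subject to:
    y1 + 4y3 >= 5
    y2 + 3y3 >= 6
    y1, y2, y3 >= 0

Solving the primal: x* = (0, 9.3333).
  primal value c^T x* = 56.
Solving the dual: y* = (0, 0, 2).
  dual value b^T y* = 56.
Strong duality: c^T x* = b^T y*. Confirmed.

56
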